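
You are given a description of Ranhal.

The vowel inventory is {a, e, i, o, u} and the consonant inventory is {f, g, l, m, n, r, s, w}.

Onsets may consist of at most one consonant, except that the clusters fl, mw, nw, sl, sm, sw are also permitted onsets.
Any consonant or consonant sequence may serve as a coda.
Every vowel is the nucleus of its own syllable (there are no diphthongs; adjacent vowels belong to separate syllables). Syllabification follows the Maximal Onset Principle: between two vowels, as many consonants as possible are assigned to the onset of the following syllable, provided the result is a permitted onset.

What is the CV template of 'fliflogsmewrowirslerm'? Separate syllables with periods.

CCV.CCVC.CCVC.CV.CVC.CCVCC

The vowels are i, o, e, o, i, e — 6 nuclei, so 6 syllables.
/i…o/ gap (V1→V2): cluster /fl/ — /fl/ is itself a permitted onset, so the whole cluster goes right; preceding coda = ∅.
/o…e/ gap (V2→V3): /gsm/ splits as /g/ + /sm/ (/sm/ is the longest suffix that is a licit onset).
/e…o/ gap (V3→V4): /wr/ — longest licit onset from the right is /r/, leaving /w/ as coda.
/o…i/ gap (V4→V5): just /w/ — single C goes to the following onset.
/i…e/ gap (V5→V6): cluster /rsl/ — the longest permitted-onset suffix is /sl/; onset = /sl/, preceding coda = /r/.
Putting it together: fli.flog.smew.ro.wir.slerm.
Mapping each syllable to C/V: /fli/ → CCV, /flog/ → CCVC, /smew/ → CCVC, /ro/ → CV, /wir/ → CVC, /slerm/ → CCVCC.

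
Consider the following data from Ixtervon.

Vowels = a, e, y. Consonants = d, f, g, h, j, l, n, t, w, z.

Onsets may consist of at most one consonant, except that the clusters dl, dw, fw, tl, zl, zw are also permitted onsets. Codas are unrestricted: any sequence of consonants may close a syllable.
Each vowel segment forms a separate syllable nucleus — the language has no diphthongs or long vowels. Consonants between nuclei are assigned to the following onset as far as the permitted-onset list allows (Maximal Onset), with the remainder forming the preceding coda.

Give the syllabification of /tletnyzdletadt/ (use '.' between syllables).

Vowels present: e, y, e, a; each is a nucleus, giving 4 syllables.
Between /e/ (V1) and /y/ (V2): /tn/ splits as /t/ + /n/ (/n/ is the longest suffix that is a licit onset).
Between /y/ (V2) and /e/ (V3): /zdl/; trying suffixes from longest down, /dl/ is the first permitted one, so coda /z/ | onset /dl/.
Between /e/ (V3) and /a/ (V4): /t/ → onset of the next syllable (single consonants are always licit onsets).

tlet.nyz.dle.tadt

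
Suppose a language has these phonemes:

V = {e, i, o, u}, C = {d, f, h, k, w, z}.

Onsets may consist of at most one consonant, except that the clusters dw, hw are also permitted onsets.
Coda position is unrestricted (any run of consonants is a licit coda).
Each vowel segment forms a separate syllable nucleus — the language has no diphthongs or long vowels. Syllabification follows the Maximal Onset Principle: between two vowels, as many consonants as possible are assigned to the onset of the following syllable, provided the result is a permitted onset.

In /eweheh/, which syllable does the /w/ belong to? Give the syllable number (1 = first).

2

Vowels present: e, e, e; each is a nucleus, giving 3 syllables.
/e…e/ gap (V1→V2): /w/ → onset of the next syllable (single consonants are always licit onsets).
/e…e/ gap (V2→V3): /h/ is a single consonant, so it becomes the next onset.
Result: e.we.heh.
The /w/ is in the onset of syllable 2 (/we/).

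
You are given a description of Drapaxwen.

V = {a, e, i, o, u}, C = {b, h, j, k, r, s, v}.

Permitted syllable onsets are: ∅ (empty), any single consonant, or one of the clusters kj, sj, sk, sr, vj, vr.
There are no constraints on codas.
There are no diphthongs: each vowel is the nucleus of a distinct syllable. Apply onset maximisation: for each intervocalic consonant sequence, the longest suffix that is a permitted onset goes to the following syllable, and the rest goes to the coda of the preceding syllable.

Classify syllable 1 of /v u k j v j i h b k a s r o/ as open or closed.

closed

The vowels are u, i, a, o — 4 nuclei, so 4 syllables.
σ1/σ2 boundary: /kjvj/; trying suffixes from longest down, /vj/ is the first permitted one, so coda /kj/ | onset /vj/.
σ2/σ3 boundary: cluster /hbk/ — the longest permitted-onset suffix is /k/; onset = /k/, preceding coda = /hb/.
σ3/σ4 boundary: /sr/ — entire cluster is a permitted onset → onset /sr/, coda ∅.
So the parse is vukj.vjihb.ka.sro.
Syllable 1 is /vukj/ with coda /kj/, so it is closed.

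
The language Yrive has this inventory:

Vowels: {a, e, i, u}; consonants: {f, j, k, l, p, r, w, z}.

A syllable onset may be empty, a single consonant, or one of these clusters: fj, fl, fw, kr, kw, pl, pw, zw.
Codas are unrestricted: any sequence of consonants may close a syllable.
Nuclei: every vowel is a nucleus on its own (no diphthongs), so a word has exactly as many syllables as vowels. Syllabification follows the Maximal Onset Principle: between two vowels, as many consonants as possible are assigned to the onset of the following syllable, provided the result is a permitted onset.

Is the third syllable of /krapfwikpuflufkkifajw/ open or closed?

open

The vowels are a, i, u, u, i, a — 6 nuclei, so 6 syllables.
/a…i/ gap (V1→V2): /pfw/ — longest licit onset from the right is /fw/, leaving /p/ as coda.
/i…u/ gap (V2→V3): /kp/ — longest licit onset from the right is /p/, leaving /k/ as coda.
/u…u/ gap (V3→V4): cluster /fl/ — /fl/ is itself a permitted onset, so the whole cluster goes right; preceding coda = ∅.
/u…i/ gap (V4→V5): /fkk/; trying suffixes from longest down, /k/ is the first permitted one, so coda /fk/ | onset /k/.
/i…a/ gap (V5→V6): /f/ is a single consonant, so it becomes the next onset.
Syllabification: krap.fwik.pu.flufk.ki.fajw.
Syllable 3 is /pu/; it ends in its nucleus with no coda, so it is open.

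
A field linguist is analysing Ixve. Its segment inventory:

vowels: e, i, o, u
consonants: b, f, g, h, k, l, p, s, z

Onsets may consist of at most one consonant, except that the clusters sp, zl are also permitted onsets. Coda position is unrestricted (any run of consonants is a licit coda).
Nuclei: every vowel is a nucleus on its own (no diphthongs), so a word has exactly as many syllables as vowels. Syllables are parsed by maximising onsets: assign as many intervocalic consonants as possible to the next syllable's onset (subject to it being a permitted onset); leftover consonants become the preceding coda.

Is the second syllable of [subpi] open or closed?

open

Vowels present: u, i; each is a nucleus, giving 2 syllables.
V1 /u/ – V2 /i/: /bp/; trying suffixes from longest down, /p/ is the first permitted one, so coda /b/ | onset /p/.
Result: sub.pi.
Syllable 2 is /pi/; it ends in its nucleus with no coda, so it is open.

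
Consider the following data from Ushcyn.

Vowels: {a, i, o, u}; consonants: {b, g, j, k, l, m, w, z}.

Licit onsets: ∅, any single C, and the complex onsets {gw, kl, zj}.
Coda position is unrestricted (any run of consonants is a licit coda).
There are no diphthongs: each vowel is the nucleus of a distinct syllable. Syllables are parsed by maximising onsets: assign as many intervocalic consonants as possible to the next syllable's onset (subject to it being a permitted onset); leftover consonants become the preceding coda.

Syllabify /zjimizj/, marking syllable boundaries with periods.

Vowels present: i, i; each is a nucleus, giving 2 syllables.
σ1/σ2 boundary: just /m/ — single C goes to the following onset.

zji.mizj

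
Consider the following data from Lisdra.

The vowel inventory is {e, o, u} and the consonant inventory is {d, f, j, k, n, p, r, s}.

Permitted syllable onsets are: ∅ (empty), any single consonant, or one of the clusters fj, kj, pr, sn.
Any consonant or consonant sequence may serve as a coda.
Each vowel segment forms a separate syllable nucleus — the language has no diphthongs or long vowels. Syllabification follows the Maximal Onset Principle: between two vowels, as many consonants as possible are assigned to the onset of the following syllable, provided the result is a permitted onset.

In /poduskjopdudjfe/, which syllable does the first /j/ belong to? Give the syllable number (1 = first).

The vowels are o, u, o, u, e — 5 nuclei, so 5 syllables.
V1 /o/ – V2 /u/: just /d/ — single C goes to the following onset.
V2 /u/ – V3 /o/: /skj/ — longest licit onset from the right is /kj/, leaving /s/ as coda.
V3 /o/ – V4 /u/: /pd/ splits as /p/ + /d/ (/d/ is the longest suffix that is a licit onset).
V4 /u/ – V5 /e/: /djf/; trying suffixes from longest down, /f/ is the first permitted one, so coda /dj/ | onset /f/.
Putting it together: po.dus.kjop.dudj.fe.
The first /j/ is in the onset of syllable 3 (/kjop/).

3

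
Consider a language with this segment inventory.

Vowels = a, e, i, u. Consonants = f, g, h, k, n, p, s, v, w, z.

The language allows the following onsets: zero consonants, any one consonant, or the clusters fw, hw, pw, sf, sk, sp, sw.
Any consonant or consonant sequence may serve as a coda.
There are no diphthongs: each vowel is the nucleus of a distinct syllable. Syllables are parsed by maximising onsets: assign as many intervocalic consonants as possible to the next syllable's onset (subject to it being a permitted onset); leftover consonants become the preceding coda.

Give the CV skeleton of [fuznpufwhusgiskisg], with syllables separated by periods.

Vowels present: u, u, u, i, i; each is a nucleus, giving 5 syllables.
/u…u/ gap (V1→V2): cluster /znp/ — the longest permitted-onset suffix is /p/; onset = /p/, preceding coda = /zn/.
/u…u/ gap (V2→V3): /fwh/ — longest licit onset from the right is /h/, leaving /fw/ as coda.
/u…i/ gap (V3→V4): /sg/ — longest licit onset from the right is /g/, leaving /s/ as coda.
/i…i/ gap (V4→V5): /sk/ is a licit onset in full, so it all attaches to the next syllable.
Syllabification: fuzn.pufw.hus.gi.skisg.
Mapping each syllable to C/V: /fuzn/ → CVCC, /pufw/ → CVCC, /hus/ → CVC, /gi/ → CV, /skisg/ → CCVCC.

CVCC.CVCC.CVC.CV.CCVCC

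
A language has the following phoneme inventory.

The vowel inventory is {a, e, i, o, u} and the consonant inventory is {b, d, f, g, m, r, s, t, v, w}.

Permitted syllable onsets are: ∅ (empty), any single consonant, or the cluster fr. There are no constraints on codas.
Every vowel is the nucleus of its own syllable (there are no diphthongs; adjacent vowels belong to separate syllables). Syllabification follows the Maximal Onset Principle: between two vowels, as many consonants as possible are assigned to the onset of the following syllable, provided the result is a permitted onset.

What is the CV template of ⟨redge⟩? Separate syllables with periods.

Nuclei (vowels): e, e → 2 syllables.
σ1/σ2 boundary: /dg/; trying suffixes from longest down, /g/ is the first permitted one, so coda /d/ | onset /g/.
Result: red.ge.
Mapping each syllable to C/V: /red/ → CVC, /ge/ → CV.

CVC.CV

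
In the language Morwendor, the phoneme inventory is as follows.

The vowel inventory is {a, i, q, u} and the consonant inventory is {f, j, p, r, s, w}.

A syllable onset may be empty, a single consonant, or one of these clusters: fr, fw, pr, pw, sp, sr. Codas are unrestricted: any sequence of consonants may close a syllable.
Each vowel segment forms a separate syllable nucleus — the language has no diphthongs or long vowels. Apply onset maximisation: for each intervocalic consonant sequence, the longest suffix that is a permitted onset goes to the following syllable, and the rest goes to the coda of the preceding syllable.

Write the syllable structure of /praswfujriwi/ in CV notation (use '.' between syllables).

CCVCC.CVC.CV.CV

Nuclei (vowels): a, u, i, i → 4 syllables.
σ1/σ2 boundary: /swf/; trying suffixes from longest down, /f/ is the first permitted one, so coda /sw/ | onset /f/.
σ2/σ3 boundary: cluster /jr/ — the longest permitted-onset suffix is /r/; onset = /r/, preceding coda = /j/.
σ3/σ4 boundary: just /w/ — single C goes to the following onset.
Putting it together: prasw.fuj.ri.wi.
Mapping each syllable to C/V: /prasw/ → CCVCC, /fuj/ → CVC, /ri/ → CV, /wi/ → CV.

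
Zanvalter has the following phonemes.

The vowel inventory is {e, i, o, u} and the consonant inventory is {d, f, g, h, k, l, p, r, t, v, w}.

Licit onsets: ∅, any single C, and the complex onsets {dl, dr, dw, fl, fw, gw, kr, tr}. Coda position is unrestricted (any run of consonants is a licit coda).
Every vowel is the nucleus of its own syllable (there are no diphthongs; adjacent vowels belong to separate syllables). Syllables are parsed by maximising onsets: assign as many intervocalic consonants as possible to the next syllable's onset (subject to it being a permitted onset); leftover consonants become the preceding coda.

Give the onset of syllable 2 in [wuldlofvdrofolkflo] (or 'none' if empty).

dl

Vowels present: u, o, o, o, o; each is a nucleus, giving 5 syllables.
/u…o/ gap (V1→V2): /ldl/ — longest licit onset from the right is /dl/, leaving /l/ as coda.
/o…o/ gap (V2→V3): /fvdr/ splits as /fv/ + /dr/ (/dr/ is the longest suffix that is a licit onset).
/o…o/ gap (V3→V4): /f/ is a single consonant, so it becomes the next onset.
/o…o/ gap (V4→V5): /lkfl/; trying suffixes from longest down, /fl/ is the first permitted one, so coda /lk/ | onset /fl/.
Result: wul.dlofv.dro.folk.flo.
Syllable 2 is /dlofv/: onset /dl/, nucleus /o/, coda /fv/.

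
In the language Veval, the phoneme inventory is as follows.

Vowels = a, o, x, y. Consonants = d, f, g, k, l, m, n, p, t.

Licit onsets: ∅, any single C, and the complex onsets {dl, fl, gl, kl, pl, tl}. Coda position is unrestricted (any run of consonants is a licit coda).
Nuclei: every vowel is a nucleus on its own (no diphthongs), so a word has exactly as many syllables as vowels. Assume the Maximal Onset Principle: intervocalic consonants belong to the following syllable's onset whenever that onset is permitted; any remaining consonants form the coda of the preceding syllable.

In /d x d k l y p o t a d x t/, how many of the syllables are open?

3

The vowels are x, y, o, a, x — 5 nuclei, so 5 syllables.
V1 /x/ – V2 /y/: /dkl/ splits as /d/ + /kl/ (/kl/ is the longest suffix that is a licit onset).
V2 /y/ – V3 /o/: /p/ is a single consonant, so it becomes the next onset.
V3 /o/ – V4 /a/: just /t/ — single C goes to the following onset.
V4 /a/ – V5 /x/: /d/ → onset of the next syllable (single consonants are always licit onsets).
Syllabification: dxd.kly.po.ta.dxt.
Classifying each syllable: /dxd/ (closed), /kly/ (open), /po/ (open), /ta/ (open), /dxt/ (closed).
Open syllables: 3.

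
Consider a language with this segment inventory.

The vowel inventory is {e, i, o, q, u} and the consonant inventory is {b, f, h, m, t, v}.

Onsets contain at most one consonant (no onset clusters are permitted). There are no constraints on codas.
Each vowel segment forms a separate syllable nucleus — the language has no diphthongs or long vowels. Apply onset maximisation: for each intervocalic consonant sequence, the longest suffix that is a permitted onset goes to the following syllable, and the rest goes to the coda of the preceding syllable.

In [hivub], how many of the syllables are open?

1

Vowels present: i, u; each is a nucleus, giving 2 syllables.
/i…u/ gap (V1→V2): just /v/ — single C goes to the following onset.
Putting it together: hi.vub.
Classifying each syllable: /hi/ (open), /vub/ (closed).
Open syllables: 1.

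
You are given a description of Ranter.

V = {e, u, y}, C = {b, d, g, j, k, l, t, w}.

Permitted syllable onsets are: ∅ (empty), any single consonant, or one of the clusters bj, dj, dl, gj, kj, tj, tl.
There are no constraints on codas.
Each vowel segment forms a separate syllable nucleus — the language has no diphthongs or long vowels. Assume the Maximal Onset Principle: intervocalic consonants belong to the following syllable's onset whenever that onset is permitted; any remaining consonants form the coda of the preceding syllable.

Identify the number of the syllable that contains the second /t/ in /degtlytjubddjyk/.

Vowels present: e, y, u, y; each is a nucleus, giving 4 syllables.
Between /e/ (V1) and /y/ (V2): /gtl/; trying suffixes from longest down, /tl/ is the first permitted one, so coda /g/ | onset /tl/.
Between /y/ (V2) and /u/ (V3): /tj/ is a licit onset in full, so it all attaches to the next syllable.
Between /u/ (V3) and /y/ (V4): cluster /bddj/ — the longest permitted-onset suffix is /dj/; onset = /dj/, preceding coda = /bd/.
Syllabification: deg.tly.tjubd.djyk.
The second /t/ is in the onset of syllable 3 (/tjubd/).

3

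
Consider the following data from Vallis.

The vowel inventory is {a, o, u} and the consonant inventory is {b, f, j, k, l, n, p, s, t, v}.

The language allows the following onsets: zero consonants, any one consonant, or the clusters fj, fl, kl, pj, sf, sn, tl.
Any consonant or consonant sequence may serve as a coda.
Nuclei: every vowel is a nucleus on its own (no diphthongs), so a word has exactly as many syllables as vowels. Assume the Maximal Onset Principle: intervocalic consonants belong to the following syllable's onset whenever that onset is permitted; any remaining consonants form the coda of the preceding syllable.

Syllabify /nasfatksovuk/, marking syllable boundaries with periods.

Nuclei (vowels): a, a, o, u → 4 syllables.
V1 /a/ – V2 /a/: /sf/ is a licit onset in full, so it all attaches to the next syllable.
V2 /a/ – V3 /o/: /tks/; trying suffixes from longest down, /s/ is the first permitted one, so coda /tk/ | onset /s/.
V3 /o/ – V4 /u/: /v/ → onset of the next syllable (single consonants are always licit onsets).

na.sfatk.so.vuk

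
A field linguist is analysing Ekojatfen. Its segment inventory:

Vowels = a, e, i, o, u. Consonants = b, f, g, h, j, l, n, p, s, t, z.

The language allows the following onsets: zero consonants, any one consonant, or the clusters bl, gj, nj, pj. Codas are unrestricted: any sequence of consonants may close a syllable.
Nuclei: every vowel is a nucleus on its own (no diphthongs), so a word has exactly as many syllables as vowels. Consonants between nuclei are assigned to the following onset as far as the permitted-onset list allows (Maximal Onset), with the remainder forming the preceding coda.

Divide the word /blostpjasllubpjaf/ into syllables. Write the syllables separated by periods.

blost.pjasl.lub.pjaf

The vowels are o, a, u, a — 4 nuclei, so 4 syllables.
V1 /o/ – V2 /a/: cluster /stpj/ — the longest permitted-onset suffix is /pj/; onset = /pj/, preceding coda = /st/.
V2 /a/ – V3 /u/: /sll/ — longest licit onset from the right is /l/, leaving /sl/ as coda.
V3 /u/ – V4 /a/: /bpj/ splits as /b/ + /pj/ (/pj/ is the longest suffix that is a licit onset).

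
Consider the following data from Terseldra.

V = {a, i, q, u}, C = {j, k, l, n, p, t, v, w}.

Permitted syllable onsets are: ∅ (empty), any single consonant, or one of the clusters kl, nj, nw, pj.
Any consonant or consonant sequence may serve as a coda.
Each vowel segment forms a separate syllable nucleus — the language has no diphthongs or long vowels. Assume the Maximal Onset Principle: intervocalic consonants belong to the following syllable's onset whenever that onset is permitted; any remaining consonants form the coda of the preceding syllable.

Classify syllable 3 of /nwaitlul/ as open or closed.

Nuclei (vowels): a, i, u → 3 syllables.
V1 /a/ – V2 /i/: nothing intervenes; syllable break is V.V.
V2 /i/ – V3 /u/: /tl/ splits as /t/ + /l/ (/l/ is the longest suffix that is a licit onset).
So the parse is nwa.it.lul.
Syllable 3 is /lul/ with coda /l/, so it is closed.

closed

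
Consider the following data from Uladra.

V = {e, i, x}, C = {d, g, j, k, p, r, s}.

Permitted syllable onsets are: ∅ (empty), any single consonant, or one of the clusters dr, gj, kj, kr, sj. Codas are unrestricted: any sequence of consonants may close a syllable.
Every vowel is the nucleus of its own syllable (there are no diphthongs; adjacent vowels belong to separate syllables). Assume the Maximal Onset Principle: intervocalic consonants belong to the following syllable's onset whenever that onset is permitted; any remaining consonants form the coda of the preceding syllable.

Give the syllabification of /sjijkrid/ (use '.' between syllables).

Nuclei (vowels): i, i → 2 syllables.
V1 /i/ – V2 /i/: cluster /jkr/ — the longest permitted-onset suffix is /kr/; onset = /kr/, preceding coda = /j/.

sjij.krid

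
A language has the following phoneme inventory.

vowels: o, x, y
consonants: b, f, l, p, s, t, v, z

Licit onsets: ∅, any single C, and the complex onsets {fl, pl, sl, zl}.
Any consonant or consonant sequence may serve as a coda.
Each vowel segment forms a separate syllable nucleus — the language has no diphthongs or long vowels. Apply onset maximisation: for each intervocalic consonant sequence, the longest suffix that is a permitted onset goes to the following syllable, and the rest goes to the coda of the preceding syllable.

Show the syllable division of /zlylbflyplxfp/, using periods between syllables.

Nuclei (vowels): y, y, x → 3 syllables.
Between /y/ (V1) and /y/ (V2): /lbfl/ splits as /lb/ + /fl/ (/fl/ is the longest suffix that is a licit onset).
Between /y/ (V2) and /x/ (V3): cluster /pl/ — /pl/ is itself a permitted onset, so the whole cluster goes right; preceding coda = ∅.

zlylb.fly.plxfp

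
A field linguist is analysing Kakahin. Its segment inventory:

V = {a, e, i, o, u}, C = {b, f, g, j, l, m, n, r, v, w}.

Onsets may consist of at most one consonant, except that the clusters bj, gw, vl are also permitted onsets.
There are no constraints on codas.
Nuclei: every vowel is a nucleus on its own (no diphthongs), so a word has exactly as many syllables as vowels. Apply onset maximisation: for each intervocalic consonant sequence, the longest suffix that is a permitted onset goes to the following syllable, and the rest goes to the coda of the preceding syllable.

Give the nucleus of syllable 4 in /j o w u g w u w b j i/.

Vowels present: o, u, u, i; each is a nucleus, giving 4 syllables.
The fourth nucleus (vowel 4 from the left) is /i/.

i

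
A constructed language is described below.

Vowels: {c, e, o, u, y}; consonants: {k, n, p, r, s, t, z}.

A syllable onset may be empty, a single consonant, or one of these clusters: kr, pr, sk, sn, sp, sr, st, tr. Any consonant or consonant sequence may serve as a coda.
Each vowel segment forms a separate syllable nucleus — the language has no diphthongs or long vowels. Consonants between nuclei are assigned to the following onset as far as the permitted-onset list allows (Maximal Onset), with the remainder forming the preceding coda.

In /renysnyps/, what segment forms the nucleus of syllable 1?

Vowels present: e, y, y; each is a nucleus, giving 3 syllables.
The first nucleus (vowel 1 from the left) is /e/.

e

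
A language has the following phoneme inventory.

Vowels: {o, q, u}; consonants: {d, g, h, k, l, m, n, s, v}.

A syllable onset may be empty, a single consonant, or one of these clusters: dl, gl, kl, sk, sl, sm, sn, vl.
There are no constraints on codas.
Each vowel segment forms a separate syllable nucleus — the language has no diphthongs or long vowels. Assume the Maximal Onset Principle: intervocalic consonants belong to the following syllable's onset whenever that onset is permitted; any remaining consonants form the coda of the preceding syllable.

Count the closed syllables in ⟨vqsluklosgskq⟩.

The vowels are q, u, o, q — 4 nuclei, so 4 syllables.
/q…u/ gap (V1→V2): /sl/ is a licit onset in full, so it all attaches to the next syllable.
/u…o/ gap (V2→V3): cluster /kl/ — /kl/ is itself a permitted onset, so the whole cluster goes right; preceding coda = ∅.
/o…q/ gap (V3→V4): /sgsk/ — longest licit onset from the right is /sk/, leaving /sg/ as coda.
Putting it together: vq.slu.klosg.skq.
Classifying each syllable: /vq/ (open), /slu/ (open), /klosg/ (closed), /skq/ (open).
Closed syllables: 1.

1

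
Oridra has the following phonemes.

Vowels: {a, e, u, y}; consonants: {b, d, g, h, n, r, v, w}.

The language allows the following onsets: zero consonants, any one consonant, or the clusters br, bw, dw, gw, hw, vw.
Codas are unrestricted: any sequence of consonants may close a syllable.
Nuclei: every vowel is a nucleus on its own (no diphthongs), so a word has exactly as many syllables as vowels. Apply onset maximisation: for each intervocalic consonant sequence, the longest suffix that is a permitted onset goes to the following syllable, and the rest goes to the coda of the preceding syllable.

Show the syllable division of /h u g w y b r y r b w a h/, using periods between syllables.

hu.gwy.bryr.bwah

Nuclei (vowels): u, y, y, a → 4 syllables.
/u…y/ gap (V1→V2): /gw/ is a licit onset in full, so it all attaches to the next syllable.
/y…y/ gap (V2→V3): /br/ — entire cluster is a permitted onset → onset /br/, coda ∅.
/y…a/ gap (V3→V4): cluster /rbw/ — the longest permitted-onset suffix is /bw/; onset = /bw/, preceding coda = /r/.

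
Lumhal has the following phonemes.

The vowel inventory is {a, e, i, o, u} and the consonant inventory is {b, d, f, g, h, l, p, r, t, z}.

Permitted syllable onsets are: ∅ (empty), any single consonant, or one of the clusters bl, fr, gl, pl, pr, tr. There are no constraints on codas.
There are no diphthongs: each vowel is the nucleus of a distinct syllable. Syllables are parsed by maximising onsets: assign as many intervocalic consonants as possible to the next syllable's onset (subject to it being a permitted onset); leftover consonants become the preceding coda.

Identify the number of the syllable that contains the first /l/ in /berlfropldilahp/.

1

Nuclei (vowels): e, o, i, a → 4 syllables.
/e…o/ gap (V1→V2): /rlfr/; trying suffixes from longest down, /fr/ is the first permitted one, so coda /rl/ | onset /fr/.
/o…i/ gap (V2→V3): /pld/; trying suffixes from longest down, /d/ is the first permitted one, so coda /pl/ | onset /d/.
/i…a/ gap (V3→V4): just /l/ — single C goes to the following onset.
Syllabification: berl.fropl.di.lahp.
The first /l/ is in the coda of syllable 1 (/berl/).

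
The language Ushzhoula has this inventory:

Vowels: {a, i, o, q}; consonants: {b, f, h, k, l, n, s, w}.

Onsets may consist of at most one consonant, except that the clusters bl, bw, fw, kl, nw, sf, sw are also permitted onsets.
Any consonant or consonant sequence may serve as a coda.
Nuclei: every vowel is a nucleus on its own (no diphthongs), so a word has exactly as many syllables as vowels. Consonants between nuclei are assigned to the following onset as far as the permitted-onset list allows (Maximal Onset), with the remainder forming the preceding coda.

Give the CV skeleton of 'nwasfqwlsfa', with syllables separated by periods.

Nuclei (vowels): a, q, a → 3 syllables.
/a…q/ gap (V1→V2): /sf/ is a licit onset in full, so it all attaches to the next syllable.
/q…a/ gap (V2→V3): /wlsf/; trying suffixes from longest down, /sf/ is the first permitted one, so coda /wl/ | onset /sf/.
So the parse is nwa.sfqwl.sfa.
Mapping each syllable to C/V: /nwa/ → CCV, /sfqwl/ → CCVCC, /sfa/ → CCV.

CCV.CCVCC.CCV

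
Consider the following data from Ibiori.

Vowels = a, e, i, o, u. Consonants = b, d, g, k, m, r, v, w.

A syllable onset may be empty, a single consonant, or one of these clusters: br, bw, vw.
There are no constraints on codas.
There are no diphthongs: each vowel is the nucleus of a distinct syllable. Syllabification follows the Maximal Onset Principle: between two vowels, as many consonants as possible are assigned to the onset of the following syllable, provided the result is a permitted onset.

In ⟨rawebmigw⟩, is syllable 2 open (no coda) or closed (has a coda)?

closed

Vowels present: a, e, i; each is a nucleus, giving 3 syllables.
σ1/σ2 boundary: just /w/ — single C goes to the following onset.
σ2/σ3 boundary: /bm/; trying suffixes from longest down, /m/ is the first permitted one, so coda /b/ | onset /m/.
Result: ra.web.migw.
Syllable 2 is /web/ with coda /b/, so it is closed.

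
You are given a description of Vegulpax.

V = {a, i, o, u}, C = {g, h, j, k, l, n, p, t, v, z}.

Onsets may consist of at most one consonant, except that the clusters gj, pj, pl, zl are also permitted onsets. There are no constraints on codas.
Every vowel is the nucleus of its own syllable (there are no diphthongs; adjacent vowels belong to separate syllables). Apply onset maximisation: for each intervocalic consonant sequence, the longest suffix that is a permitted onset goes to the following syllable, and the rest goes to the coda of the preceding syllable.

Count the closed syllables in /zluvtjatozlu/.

Vowels present: u, a, o, u; each is a nucleus, giving 4 syllables.
Between /u/ (V1) and /a/ (V2): cluster /vtj/ — the longest permitted-onset suffix is /j/; onset = /j/, preceding coda = /vt/.
Between /a/ (V2) and /o/ (V3): /t/ is a single consonant, so it becomes the next onset.
Between /o/ (V3) and /u/ (V4): /zl/ is a licit onset in full, so it all attaches to the next syllable.
Syllabification: zluvt.ja.to.zlu.
Classifying each syllable: /zluvt/ (closed), /ja/ (open), /to/ (open), /zlu/ (open).
Closed syllables: 1.

1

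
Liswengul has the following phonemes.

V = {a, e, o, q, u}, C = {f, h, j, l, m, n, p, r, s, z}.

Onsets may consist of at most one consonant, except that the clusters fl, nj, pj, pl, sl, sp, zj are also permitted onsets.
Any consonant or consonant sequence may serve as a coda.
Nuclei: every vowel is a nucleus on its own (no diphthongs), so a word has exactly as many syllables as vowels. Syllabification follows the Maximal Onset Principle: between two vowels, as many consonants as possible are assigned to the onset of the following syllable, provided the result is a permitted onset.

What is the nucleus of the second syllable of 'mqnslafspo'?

a

The vowels are q, a, o — 3 nuclei, so 3 syllables.
The second nucleus (vowel 2 from the left) is /a/.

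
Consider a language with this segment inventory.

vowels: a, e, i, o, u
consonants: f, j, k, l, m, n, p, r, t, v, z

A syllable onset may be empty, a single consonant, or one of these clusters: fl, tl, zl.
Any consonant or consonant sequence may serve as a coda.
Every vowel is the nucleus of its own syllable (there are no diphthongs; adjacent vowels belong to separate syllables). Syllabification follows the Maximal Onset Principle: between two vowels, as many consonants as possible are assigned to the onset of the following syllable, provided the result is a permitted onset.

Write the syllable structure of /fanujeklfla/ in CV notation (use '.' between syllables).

Vowels present: a, u, e, a; each is a nucleus, giving 4 syllables.
Between /a/ (V1) and /u/ (V2): just /n/ — single C goes to the following onset.
Between /u/ (V2) and /e/ (V3): just /j/ — single C goes to the following onset.
Between /e/ (V3) and /a/ (V4): /klfl/ splits as /kl/ + /fl/ (/fl/ is the longest suffix that is a licit onset).
Result: fa.nu.jekl.fla.
Mapping each syllable to C/V: /fa/ → CV, /nu/ → CV, /jekl/ → CVCC, /fla/ → CCV.

CV.CV.CVCC.CCV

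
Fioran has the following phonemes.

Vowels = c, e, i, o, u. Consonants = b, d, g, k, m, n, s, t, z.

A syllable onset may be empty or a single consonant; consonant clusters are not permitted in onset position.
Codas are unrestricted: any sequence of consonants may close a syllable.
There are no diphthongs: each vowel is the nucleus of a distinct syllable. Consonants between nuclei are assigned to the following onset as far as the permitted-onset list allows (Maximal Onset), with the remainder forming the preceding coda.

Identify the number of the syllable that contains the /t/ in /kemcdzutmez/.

Vowels present: e, c, u, e; each is a nucleus, giving 4 syllables.
V1 /e/ – V2 /c/: /m/ → onset of the next syllable (single consonants are always licit onsets).
V2 /c/ – V3 /u/: /dz/; trying suffixes from longest down, /z/ is the first permitted one, so coda /d/ | onset /z/.
V3 /u/ – V4 /e/: cluster /tm/ — the longest permitted-onset suffix is /m/; onset = /m/, preceding coda = /t/.
Putting it together: ke.mcd.zut.mez.
The /t/ is in the coda of syllable 3 (/zut/).

3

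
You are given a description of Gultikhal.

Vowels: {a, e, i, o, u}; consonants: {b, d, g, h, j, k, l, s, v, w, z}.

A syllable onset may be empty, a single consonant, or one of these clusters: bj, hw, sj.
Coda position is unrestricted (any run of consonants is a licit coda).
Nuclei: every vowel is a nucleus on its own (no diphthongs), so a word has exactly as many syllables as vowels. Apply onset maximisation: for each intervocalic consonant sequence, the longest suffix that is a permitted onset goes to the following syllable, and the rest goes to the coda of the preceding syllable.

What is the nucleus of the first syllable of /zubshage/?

u

The vowels are u, a, e — 3 nuclei, so 3 syllables.
The first nucleus (vowel 1 from the left) is /u/.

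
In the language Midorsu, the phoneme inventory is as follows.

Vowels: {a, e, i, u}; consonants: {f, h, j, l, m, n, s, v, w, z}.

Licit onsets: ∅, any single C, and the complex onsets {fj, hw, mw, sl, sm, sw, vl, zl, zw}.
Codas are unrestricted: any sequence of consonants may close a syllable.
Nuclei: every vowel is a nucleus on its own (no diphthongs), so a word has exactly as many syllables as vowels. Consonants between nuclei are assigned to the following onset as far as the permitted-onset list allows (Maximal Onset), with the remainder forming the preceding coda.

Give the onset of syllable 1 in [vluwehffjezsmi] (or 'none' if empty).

vl

Nuclei (vowels): u, e, e, i → 4 syllables.
/u…e/ gap (V1→V2): /w/ → onset of the next syllable (single consonants are always licit onsets).
/e…e/ gap (V2→V3): /hffj/; trying suffixes from longest down, /fj/ is the first permitted one, so coda /hf/ | onset /fj/.
/e…i/ gap (V3→V4): /zsm/; trying suffixes from longest down, /sm/ is the first permitted one, so coda /z/ | onset /sm/.
Putting it together: vlu.wehf.fjez.smi.
Syllable 1 is /vlu/: onset /vl/, nucleus /u/, coda ∅.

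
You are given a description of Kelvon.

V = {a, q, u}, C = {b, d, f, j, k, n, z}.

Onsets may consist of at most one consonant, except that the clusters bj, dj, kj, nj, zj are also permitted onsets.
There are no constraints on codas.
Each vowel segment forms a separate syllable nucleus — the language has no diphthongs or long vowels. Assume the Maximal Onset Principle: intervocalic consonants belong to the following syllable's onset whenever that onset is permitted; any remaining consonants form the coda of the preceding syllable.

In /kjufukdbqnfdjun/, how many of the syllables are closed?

Nuclei (vowels): u, u, q, u → 4 syllables.
V1 /u/ – V2 /u/: just /f/ — single C goes to the following onset.
V2 /u/ – V3 /q/: /kdb/ splits as /kd/ + /b/ (/b/ is the longest suffix that is a licit onset).
V3 /q/ – V4 /u/: /nfdj/ splits as /nf/ + /dj/ (/dj/ is the longest suffix that is a licit onset).
Putting it together: kju.fukd.bqnf.djun.
Classifying each syllable: /kju/ (open), /fukd/ (closed), /bqnf/ (closed), /djun/ (closed).
Closed syllables: 3.

3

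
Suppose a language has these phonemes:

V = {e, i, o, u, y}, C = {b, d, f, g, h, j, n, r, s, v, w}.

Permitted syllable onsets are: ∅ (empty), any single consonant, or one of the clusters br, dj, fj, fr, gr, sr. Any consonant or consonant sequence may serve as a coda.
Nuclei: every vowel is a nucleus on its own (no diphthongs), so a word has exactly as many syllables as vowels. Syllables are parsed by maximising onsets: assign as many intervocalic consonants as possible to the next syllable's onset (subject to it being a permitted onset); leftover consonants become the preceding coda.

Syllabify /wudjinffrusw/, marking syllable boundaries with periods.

wu.djinf.frusw

The vowels are u, i, u — 3 nuclei, so 3 syllables.
σ1/σ2 boundary: cluster /dj/ — /dj/ is itself a permitted onset, so the whole cluster goes right; preceding coda = ∅.
σ2/σ3 boundary: /nffr/; trying suffixes from longest down, /fr/ is the first permitted one, so coda /nf/ | onset /fr/.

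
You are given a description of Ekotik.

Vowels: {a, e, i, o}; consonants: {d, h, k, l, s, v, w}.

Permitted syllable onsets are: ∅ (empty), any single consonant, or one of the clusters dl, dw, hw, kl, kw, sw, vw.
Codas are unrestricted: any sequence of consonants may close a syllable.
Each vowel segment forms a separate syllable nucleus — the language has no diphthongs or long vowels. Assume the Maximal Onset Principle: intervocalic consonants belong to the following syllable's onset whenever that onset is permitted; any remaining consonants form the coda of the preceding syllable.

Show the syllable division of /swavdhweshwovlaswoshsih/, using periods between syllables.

Nuclei (vowels): a, e, o, a, o, i → 6 syllables.
σ1/σ2 boundary: /vdhw/ splits as /vd/ + /hw/ (/hw/ is the longest suffix that is a licit onset).
σ2/σ3 boundary: cluster /shw/ — the longest permitted-onset suffix is /hw/; onset = /hw/, preceding coda = /s/.
σ3/σ4 boundary: /vl/ — longest licit onset from the right is /l/, leaving /v/ as coda.
σ4/σ5 boundary: cluster /sw/ — /sw/ is itself a permitted onset, so the whole cluster goes right; preceding coda = ∅.
σ5/σ6 boundary: /shs/ — longest licit onset from the right is /s/, leaving /sh/ as coda.

swavd.hwes.hwov.la.swosh.sih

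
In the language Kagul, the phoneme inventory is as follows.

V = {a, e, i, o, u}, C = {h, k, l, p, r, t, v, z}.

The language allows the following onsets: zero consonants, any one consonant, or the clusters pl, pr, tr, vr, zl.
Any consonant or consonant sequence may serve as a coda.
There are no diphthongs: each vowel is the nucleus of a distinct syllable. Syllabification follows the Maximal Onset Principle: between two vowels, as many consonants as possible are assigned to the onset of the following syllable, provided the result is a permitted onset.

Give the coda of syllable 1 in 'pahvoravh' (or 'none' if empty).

h

Vowels present: a, o, a; each is a nucleus, giving 3 syllables.
σ1/σ2 boundary: /hv/ splits as /h/ + /v/ (/v/ is the longest suffix that is a licit onset).
σ2/σ3 boundary: just /r/ — single C goes to the following onset.
Putting it together: pah.vo.ravh.
Syllable 1 is /pah/: onset /p/, nucleus /a/, coda /h/.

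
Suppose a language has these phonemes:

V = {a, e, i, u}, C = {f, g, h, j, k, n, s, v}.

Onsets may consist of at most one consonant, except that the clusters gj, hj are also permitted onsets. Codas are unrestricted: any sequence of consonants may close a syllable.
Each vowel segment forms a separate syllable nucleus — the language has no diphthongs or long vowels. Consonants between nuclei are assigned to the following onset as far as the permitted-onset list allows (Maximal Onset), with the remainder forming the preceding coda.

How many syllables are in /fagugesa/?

4

The vowels are a, u, e, a — 4 nuclei, so 4 syllables.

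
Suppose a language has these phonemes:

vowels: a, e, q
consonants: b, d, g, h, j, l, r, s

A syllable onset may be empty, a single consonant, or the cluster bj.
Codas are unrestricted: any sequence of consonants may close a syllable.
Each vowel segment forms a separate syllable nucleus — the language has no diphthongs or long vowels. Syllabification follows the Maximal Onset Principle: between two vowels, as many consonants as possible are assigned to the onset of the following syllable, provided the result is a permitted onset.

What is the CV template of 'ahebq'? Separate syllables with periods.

V.CV.CV

Vowels present: a, e, q; each is a nucleus, giving 3 syllables.
σ1/σ2 boundary: /h/ is a single consonant, so it becomes the next onset.
σ2/σ3 boundary: /b/ is a single consonant, so it becomes the next onset.
So the parse is a.he.bq.
Mapping each syllable to C/V: /a/ → V, /he/ → CV, /bq/ → CV.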